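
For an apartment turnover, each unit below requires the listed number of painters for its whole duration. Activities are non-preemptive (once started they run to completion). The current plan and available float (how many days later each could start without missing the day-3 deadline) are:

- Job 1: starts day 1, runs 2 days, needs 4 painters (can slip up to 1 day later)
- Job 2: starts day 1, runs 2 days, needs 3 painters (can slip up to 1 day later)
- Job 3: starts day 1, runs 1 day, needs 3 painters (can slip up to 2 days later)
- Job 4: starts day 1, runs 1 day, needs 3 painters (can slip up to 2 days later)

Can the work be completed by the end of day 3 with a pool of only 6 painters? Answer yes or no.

Total painter-days = 20; over 3 days the average is 20/3 > 6, so some day must exceed 6.

no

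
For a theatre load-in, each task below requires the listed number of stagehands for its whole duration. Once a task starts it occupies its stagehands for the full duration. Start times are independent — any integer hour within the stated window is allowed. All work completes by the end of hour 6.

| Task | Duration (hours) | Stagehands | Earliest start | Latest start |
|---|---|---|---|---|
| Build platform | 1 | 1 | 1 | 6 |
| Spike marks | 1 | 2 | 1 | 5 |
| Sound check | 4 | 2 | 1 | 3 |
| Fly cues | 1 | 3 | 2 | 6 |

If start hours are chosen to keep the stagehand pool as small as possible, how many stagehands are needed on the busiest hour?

3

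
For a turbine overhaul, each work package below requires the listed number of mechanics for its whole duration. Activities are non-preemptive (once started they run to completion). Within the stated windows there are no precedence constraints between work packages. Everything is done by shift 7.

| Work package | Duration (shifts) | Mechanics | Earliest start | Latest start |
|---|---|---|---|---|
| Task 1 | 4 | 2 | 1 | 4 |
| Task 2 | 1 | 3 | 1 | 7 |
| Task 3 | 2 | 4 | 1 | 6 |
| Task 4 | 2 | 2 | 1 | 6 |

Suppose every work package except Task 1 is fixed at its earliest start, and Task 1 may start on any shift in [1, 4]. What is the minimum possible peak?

Task 1@1: s1:11  s2:8  s3:2  s4:2  s5:0  s6:0  s7:0 → peak 11
Task 1@2: s1:9  s2:8  s3:2  s4:2  s5:2  s6:0  s7:0 → peak 9
Task 1@3: s1:9  s2:6  s3:2  s4:2  s5:2  s6:2  s7:0 → peak 9
Task 1@4: s1:9  s2:6  s3:0  s4:2  s5:2  s6:2  s7:2 → peak 9
Best is Task 1@2, peak 9.

9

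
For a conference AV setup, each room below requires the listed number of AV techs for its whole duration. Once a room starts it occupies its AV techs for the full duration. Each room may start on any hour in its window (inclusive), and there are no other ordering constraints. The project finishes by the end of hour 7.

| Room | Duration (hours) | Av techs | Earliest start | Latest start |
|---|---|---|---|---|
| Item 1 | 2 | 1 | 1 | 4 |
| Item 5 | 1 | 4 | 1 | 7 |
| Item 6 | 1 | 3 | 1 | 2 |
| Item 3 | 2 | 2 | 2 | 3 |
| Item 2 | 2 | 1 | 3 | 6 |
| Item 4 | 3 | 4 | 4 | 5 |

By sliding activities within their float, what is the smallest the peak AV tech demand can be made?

4

Early-start (Item 1@1, Item 5@1, Item 6@1, Item 3@2, Item 2@3, Item 4@4) gives peak 8: h1:8  h2:3  h3:3  h4:5  h5:4  h6:4  h7:0.
Shift Item 1→2, Item 6→2, Item 3→3, Item 4→5.
Schedule Item 1@2, Item 5@1, Item 6@2, Item 3@3, Item 2@3, Item 4@5: h1:4  h2:4  h3:4  h4:3  h5:4  h6:4  h7:4 — peak 4.
Total AV tech-hours = 27 over 7 hours ⇒ peak ≥ ⌈27/7⌉ = 4, so 4 is optimal.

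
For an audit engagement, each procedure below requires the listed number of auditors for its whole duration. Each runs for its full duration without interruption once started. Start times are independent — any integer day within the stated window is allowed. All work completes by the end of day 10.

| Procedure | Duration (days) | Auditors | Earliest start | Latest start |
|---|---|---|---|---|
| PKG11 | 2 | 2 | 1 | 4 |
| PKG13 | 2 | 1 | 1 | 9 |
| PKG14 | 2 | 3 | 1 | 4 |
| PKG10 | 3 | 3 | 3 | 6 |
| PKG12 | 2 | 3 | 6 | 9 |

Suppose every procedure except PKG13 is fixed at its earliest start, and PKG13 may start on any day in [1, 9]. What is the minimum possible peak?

5

PKG13@1: d1:6  d2:6  d3:3  d4:3  d5:3  d6:3  d7:3  d8:0  d9:0  d10:0 → peak 6
PKG13@2: d1:5  d2:6  d3:4  d4:3  d5:3  d6:3  d7:3  d8:0  d9:0  d10:0 → peak 6
PKG13@3: d1:5  d2:5  d3:4  d4:4  d5:3  d6:3  d7:3  d8:0  d9:0  d10:0 → peak 5
PKG13@4: d1:5  d2:5  d3:3  d4:4  d5:4  d6:3  d7:3  d8:0  d9:0  d10:0 → peak 5
PKG13@5: d1:5  d2:5  d3:3  d4:3  d5:4  d6:4  d7:3  d8:0  d9:0  d10:0 → peak 5
PKG13@6: d1:5  d2:5  d3:3  d4:3  d5:3  d6:4  d7:4  d8:0  d9:0  d10:0 → peak 5
PKG13@7: d1:5  d2:5  d3:3  d4:3  d5:3  d6:3  d7:4  d8:1  d9:0  d10:0 → peak 5
PKG13@8: d1:5  d2:5  d3:3  d4:3  d5:3  d6:3  d7:3  d8:1  d9:1  d10:0 → peak 5
PKG13@9: d1:5  d2:5  d3:3  d4:3  d5:3  d6:3  d7:3  d8:0  d9:1  d10:1 → peak 5
Best is PKG13@3, peak 5.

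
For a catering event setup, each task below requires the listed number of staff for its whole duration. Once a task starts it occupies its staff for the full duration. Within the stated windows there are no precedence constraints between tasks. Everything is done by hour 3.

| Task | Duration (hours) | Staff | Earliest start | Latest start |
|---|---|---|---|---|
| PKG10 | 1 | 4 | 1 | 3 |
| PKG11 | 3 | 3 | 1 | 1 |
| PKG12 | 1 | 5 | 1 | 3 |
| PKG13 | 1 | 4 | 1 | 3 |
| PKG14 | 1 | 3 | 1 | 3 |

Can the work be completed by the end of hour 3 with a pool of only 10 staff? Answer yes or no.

Schedule PKG10@1, PKG11@1, PKG12@2, PKG13@3, PKG14@1: h1:10  h2:8  h3:7 — peak 10 ≤ 10.

yes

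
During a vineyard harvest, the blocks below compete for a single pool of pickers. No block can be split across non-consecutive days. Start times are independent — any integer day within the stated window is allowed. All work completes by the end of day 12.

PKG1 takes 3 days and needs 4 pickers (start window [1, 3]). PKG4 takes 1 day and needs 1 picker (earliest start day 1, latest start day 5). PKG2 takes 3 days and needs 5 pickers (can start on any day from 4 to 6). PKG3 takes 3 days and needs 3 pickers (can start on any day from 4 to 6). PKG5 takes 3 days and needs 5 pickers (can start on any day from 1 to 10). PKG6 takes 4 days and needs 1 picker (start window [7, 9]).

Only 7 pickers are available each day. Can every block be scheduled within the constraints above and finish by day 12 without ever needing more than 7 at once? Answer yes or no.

no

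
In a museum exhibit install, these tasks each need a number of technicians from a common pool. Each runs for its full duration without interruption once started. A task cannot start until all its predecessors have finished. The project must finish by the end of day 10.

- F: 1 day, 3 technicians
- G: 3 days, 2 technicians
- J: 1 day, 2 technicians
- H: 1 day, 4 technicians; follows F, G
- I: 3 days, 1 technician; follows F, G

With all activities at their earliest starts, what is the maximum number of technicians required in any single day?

Early-start schedule: F@1, G@1, J@1, H@4, I@4.
Load per day: day 1: 7, day 2: 2, day 3: 2, day 4: 5, day 5: 1, day 6: 1, day 7: 0, day 8: 0, day 9: 0, day 10: 0.
Peak is 7.

7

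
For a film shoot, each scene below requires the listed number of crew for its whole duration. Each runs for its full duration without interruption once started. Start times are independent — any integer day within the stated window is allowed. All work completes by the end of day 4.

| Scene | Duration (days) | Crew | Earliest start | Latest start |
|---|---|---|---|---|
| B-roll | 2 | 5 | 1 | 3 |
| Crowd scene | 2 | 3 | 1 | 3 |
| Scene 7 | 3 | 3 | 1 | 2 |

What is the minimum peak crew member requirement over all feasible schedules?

Early-start (B-roll@1, Crowd scene@1, Scene 7@1) gives peak 11: d1:11  d2:11  d3:3  d4:0.
Shift Crowd scene→3.
Schedule B-roll@1, Crowd scene@3, Scene 7@1: d1:8  d2:8  d3:6  d4:3 — peak 8.
No arrangement of the 18 feasible schedules does better.

8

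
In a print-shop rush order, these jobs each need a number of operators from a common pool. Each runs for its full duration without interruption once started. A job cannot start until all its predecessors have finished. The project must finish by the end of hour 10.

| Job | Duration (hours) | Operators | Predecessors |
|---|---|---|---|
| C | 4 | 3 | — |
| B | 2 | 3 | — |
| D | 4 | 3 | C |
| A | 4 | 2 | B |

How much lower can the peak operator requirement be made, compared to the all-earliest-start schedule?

Early-start peak: h1:6  h2:6  h3:5  h4:5  h5:5  h6:5  h7:3  h8:3  h9:0  h10:0 ⇒ 6.
Leveled (C@1, B@5, D@7, A@7): h1:3  h2:3  h3:3  h4:3  h5:3  h6:3  h7:5  h8:5  h9:5  h10:5 ⇒ 5.
Reduction 6 − 5 = 1.

1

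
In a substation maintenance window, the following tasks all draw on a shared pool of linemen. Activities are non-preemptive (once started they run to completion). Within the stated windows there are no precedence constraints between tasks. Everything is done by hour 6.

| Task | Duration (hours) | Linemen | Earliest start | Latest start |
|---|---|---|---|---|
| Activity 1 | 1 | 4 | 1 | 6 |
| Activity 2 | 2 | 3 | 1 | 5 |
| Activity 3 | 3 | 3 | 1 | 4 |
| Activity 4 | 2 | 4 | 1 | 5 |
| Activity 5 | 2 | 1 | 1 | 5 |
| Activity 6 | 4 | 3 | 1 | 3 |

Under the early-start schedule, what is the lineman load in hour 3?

6

At early start, hour 3 has: Activity 3, Activity 6.
Demand: 3 + 3 = 6.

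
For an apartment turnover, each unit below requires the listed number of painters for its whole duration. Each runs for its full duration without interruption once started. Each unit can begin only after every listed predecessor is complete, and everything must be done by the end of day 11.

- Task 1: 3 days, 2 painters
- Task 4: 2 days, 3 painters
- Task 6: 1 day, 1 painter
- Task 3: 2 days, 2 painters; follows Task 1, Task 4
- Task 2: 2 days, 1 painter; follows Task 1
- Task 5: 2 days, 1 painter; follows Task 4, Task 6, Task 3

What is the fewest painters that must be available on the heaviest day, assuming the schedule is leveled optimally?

Early-start (Task 1@1, Task 4@1, Task 6@1, Task 3@4, Task 2@4, Task 5@6) gives peak 6: d1:6  d2:5  d3:2  d4:3  d5:3  d6:1  d7:1  d8:0  d9:0  d10:0  d11:0.
Shift Task 4→4, Task 3→6, Task 2→6, Task 5→8.
Schedule Task 1@1, Task 4@4, Task 6@1, Task 3@6, Task 2@6, Task 5@8: d1:3  d2:2  d3:2  d4:3  d5:3  d6:3  d7:3  d8:1  d9:1  d10:0  d11:0 — peak 3.

3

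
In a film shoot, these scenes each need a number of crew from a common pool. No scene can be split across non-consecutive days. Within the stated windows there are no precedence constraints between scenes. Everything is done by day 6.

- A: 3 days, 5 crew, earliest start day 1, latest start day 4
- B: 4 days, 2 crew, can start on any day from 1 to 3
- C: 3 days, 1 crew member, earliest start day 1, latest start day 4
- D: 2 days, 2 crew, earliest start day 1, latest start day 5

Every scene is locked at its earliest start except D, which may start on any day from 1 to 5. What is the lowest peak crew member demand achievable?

8

D@1: d1:10  d2:10  d3:8  d4:2  d5:0  d6:0 → peak 10
D@2: d1:8  d2:10  d3:10  d4:2  d5:0  d6:0 → peak 10
D@3: d1:8  d2:8  d3:10  d4:4  d5:0  d6:0 → peak 10
D@4: d1:8  d2:8  d3:8  d4:4  d5:2  d6:0 → peak 8
D@5: d1:8  d2:8  d3:8  d4:2  d5:2  d6:2 → peak 8
Best is D@4, peak 8.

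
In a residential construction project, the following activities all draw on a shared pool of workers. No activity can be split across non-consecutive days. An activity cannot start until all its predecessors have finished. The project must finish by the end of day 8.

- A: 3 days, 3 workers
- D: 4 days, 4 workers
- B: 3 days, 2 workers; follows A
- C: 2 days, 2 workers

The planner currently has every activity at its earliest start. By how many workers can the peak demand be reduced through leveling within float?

3

Early-start peak: d1:9  d2:9  d3:7  d4:6  d5:2  d6:2  d7:0  d8:0 ⇒ 9.
Leveled (A@1, D@4, B@4, C@1): d1:5  d2:5  d3:3  d4:6  d5:6  d6:6  d7:4  d8:0 ⇒ 6.
Reduction 9 − 6 = 3.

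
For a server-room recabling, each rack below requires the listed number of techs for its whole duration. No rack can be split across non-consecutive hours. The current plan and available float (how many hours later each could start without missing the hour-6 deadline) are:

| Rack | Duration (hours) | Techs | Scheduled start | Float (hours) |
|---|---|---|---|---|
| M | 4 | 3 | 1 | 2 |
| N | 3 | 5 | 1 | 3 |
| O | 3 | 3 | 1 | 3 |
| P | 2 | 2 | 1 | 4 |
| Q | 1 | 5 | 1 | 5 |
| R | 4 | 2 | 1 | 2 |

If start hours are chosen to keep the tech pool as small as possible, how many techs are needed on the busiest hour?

10

Early-start (M@1, N@1, O@1, P@1, Q@1, R@1) gives peak 20: h1:20  h2:15  h3:13  h4:5  h5:0  h6:0.
Shift O→4, Q→5, R→3.
Schedule M@1, N@1, O@4, P@1, Q@5, R@3: h1:10  h2:10  h3:10  h4:8  h5:10  h6:5 — peak 10.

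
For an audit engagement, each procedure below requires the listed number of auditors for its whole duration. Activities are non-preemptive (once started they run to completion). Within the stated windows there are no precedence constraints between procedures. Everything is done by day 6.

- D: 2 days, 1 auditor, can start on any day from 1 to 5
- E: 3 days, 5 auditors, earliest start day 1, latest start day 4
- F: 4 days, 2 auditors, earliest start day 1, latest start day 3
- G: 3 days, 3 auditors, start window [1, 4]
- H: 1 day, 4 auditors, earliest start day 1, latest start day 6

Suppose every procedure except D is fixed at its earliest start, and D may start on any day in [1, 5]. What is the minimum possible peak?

14

D@1: d1:15  d2:11  d3:10  d4:2  d5:0  d6:0 → peak 15
D@2: d1:14  d2:11  d3:11  d4:2  d5:0  d6:0 → peak 14
D@3: d1:14  d2:10  d3:11  d4:3  d5:0  d6:0 → peak 14
D@4: d1:14  d2:10  d3:10  d4:3  d5:1  d6:0 → peak 14
D@5: d1:14  d2:10  d3:10  d4:2  d5:1  d6:1 → peak 14
Best is D@2, peak 14.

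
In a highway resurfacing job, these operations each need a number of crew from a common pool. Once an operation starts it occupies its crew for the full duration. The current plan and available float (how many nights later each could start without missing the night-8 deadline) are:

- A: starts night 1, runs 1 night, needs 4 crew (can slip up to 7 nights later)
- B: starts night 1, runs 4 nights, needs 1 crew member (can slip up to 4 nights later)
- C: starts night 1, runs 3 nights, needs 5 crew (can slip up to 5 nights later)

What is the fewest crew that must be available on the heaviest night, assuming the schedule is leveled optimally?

Early-start (A@1, B@1, C@1) gives peak 10: n1:10  n2:6  n3:6  n4:1  n5:0  n6:0  n7:0  n8:0.
Shift C→5.
Schedule A@1, B@1, C@5: n1:5  n2:1  n3:1  n4:1  n5:5  n6:5  n7:5  n8:0 — peak 5.

5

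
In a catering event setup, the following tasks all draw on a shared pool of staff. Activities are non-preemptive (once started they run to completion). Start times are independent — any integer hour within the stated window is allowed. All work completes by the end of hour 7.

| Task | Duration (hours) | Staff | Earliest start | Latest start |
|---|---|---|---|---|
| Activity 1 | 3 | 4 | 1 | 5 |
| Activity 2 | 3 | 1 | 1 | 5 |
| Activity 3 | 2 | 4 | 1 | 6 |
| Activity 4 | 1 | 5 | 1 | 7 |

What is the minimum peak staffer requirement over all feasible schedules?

5

Early-start (Activity 1@1, Activity 2@1, Activity 3@1, Activity 4@1) gives peak 14: h1:14  h2:9  h3:5  h4:0  h5:0  h6:0  h7:0.
Shift Activity 3→4, Activity 4→6.
Schedule Activity 1@1, Activity 2@1, Activity 3@4, Activity 4@6: h1:5  h2:5  h3:5  h4:4  h5:4  h6:5  h7:0 — peak 5.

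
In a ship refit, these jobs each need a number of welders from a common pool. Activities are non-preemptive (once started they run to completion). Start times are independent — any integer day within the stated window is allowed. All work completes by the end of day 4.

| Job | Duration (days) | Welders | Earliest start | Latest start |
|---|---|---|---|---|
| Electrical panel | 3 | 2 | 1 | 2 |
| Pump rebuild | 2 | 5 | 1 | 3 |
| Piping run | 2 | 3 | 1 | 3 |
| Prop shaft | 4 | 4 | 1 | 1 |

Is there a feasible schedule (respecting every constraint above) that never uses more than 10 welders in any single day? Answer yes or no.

no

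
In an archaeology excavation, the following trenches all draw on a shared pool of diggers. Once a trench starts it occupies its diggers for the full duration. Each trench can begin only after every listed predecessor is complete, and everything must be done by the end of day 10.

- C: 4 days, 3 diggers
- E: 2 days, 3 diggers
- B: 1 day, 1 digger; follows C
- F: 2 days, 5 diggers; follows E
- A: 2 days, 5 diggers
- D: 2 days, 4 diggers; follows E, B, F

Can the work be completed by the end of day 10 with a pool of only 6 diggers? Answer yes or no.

Schedule C@1, E@1, B@5, F@5, A@7, D@9: d1:6  d2:6  d3:3  d4:3  d5:6  d6:5  d7:5  d8:5  d9:4  d10:4 — peak 6 ≤ 6.

yes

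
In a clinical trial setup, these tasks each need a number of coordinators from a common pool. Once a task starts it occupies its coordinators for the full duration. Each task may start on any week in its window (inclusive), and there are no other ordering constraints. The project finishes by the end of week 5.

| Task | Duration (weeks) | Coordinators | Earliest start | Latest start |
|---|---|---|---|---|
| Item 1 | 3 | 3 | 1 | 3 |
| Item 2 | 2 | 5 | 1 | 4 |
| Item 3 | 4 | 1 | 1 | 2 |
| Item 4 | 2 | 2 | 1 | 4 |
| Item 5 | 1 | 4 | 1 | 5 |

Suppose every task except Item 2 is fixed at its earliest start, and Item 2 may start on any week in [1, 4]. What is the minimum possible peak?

Item 2@1: w1:15  w2:11  w3:4  w4:1  w5:0 → peak 15
Item 2@2: w1:10  w2:11  w3:9  w4:1  w5:0 → peak 11
Item 2@3: w1:10  w2:6  w3:9  w4:6  w5:0 → peak 10
Item 2@4: w1:10  w2:6  w3:4  w4:6  w5:5 → peak 10
Best is Item 2@3, peak 10.

10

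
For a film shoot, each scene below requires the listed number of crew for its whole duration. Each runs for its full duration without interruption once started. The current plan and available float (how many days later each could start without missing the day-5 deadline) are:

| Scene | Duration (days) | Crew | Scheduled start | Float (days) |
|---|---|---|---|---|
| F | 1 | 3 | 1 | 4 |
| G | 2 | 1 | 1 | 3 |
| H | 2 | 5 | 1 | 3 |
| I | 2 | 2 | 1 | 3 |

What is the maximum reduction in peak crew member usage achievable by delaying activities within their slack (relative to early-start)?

Early-start peak: d1:11  d2:8  d3:0  d4:0  d5:0 ⇒ 11.
Leveled (F@1, G@1, H@4, I@2): d1:4  d2:3  d3:2  d4:5  d5:5 ⇒ 5.
Reduction 11 − 5 = 6.

6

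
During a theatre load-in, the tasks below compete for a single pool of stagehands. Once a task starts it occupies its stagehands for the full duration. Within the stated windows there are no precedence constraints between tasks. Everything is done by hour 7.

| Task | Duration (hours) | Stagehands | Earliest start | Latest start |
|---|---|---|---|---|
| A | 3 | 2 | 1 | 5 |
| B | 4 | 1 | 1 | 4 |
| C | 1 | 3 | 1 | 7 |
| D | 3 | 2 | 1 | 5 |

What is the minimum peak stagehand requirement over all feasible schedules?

Early-start (A@1, B@1, C@1, D@1) gives peak 8: h1:8  h2:5  h3:5  h4:1  h5:0  h6:0  h7:0.
Shift C→7, D→4.
Schedule A@1, B@1, C@7, D@4: h1:3  h2:3  h3:3  h4:3  h5:2  h6:2  h7:3 — peak 3.
Total stagehand-hours = 19 over 7 hours ⇒ peak ≥ ⌈19/7⌉ = 3, so 3 is optimal.

3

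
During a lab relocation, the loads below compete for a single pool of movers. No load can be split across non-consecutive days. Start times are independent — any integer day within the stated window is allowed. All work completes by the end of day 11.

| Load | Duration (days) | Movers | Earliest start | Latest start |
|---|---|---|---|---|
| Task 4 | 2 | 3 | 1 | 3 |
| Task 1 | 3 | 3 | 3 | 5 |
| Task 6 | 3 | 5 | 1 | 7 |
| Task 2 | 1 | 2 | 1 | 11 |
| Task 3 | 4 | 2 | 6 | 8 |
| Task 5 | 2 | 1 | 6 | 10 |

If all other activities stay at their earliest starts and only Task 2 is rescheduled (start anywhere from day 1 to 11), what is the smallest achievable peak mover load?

8

Task 2@1: d1:10  d2:8  d3:8  d4:3  d5:3  d6:3  d7:3  d8:2  d9:2  d10:0  d11:0 → peak 10
Task 2@2: d1:8  d2:10  d3:8  d4:3  d5:3  d6:3  d7:3  d8:2  d9:2  d10:0  d11:0 → peak 10
Task 2@3: d1:8  d2:8  d3:10  d4:3  d5:3  d6:3  d7:3  d8:2  d9:2  d10:0  d11:0 → peak 10
Task 2@4: d1:8  d2:8  d3:8  d4:5  d5:3  d6:3  d7:3  d8:2  d9:2  d10:0  d11:0 → peak 8
Task 2@5: d1:8  d2:8  d3:8  d4:3  d5:5  d6:3  d7:3  d8:2  d9:2  d10:0  d11:0 → peak 8
Task 2@6: d1:8  d2:8  d3:8  d4:3  d5:3  d6:5  d7:3  d8:2  d9:2  d10:0  d11:0 → peak 8
Task 2@7: d1:8  d2:8  d3:8  d4:3  d5:3  d6:3  d7:5  d8:2  d9:2  d10:0  d11:0 → peak 8
Task 2@8: d1:8  d2:8  d3:8  d4:3  d5:3  d6:3  d7:3  d8:4  d9:2  d10:0  d11:0 → peak 8
Task 2@9: d1:8  d2:8  d3:8  d4:3  d5:3  d6:3  d7:3  d8:2  d9:4  d10:0  d11:0 → peak 8
Task 2@10: d1:8  d2:8  d3:8  d4:3  d5:3  d6:3  d7:3  d8:2  d9:2  d10:2  d11:0 → peak 8
Task 2@11: d1:8  d2:8  d3:8  d4:3  d5:3  d6:3  d7:3  d8:2  d9:2  d10:0  d11:2 → peak 8
Best is Task 2@4, peak 8.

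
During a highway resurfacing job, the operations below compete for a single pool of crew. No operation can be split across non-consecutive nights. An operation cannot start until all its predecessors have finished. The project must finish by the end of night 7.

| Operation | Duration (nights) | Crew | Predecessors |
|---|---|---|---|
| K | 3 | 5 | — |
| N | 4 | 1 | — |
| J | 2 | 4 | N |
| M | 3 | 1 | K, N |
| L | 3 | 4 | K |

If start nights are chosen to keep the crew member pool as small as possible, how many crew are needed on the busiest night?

Schedule K@1, N@1, J@5, M@5, L@4: n1:6  n2:6  n3:6  n4:5  n5:9  n6:9  n7:1 — peak 9.
No arrangement of the 6 feasible schedules does better.

9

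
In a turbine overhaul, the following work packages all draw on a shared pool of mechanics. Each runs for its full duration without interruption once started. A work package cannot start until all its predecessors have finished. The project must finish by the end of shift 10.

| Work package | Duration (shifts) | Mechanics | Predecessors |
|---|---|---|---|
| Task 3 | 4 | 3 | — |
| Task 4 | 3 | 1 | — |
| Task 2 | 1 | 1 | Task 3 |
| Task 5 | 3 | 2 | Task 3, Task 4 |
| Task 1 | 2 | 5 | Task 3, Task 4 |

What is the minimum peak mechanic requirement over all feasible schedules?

5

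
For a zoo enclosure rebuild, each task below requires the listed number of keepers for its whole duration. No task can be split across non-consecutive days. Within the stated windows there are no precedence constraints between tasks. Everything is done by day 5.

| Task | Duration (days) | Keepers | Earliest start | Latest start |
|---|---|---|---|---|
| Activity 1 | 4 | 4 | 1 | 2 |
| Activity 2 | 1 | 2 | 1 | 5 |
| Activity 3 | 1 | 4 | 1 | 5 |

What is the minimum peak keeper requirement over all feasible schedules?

6

Early-start (Activity 1@1, Activity 2@1, Activity 3@1) gives peak 10: d1:10  d2:4  d3:4  d4:4  d5:0.
Shift Activity 3→5.
Schedule Activity 1@1, Activity 2@1, Activity 3@5: d1:6  d2:4  d3:4  d4:4  d5:4 — peak 6.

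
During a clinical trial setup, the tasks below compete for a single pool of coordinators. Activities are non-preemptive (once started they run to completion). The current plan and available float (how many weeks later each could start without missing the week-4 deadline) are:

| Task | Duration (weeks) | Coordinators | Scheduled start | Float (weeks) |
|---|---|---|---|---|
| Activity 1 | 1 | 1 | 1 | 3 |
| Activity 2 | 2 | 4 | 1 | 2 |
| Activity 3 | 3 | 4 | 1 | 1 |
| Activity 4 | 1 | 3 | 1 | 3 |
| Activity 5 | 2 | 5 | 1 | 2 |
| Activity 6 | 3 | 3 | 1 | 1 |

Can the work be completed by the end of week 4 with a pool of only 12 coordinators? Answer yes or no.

yes

Schedule Activity 1@1, Activity 2@1, Activity 3@1, Activity 4@1, Activity 5@3, Activity 6@2: w1:12  w2:11  w3:12  w4:8 — peak 12 ≤ 12.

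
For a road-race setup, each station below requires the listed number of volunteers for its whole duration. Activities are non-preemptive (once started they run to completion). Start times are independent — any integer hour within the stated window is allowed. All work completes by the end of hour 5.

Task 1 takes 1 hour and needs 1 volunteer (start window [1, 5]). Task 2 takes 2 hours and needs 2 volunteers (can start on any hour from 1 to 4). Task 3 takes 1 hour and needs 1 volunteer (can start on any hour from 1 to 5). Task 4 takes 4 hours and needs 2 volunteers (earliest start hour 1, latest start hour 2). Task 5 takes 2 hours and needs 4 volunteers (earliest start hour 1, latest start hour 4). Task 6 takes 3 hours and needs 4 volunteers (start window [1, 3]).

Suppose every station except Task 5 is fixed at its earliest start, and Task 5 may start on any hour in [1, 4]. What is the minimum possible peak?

10

Task 5@1: h1:14  h2:12  h3:6  h4:2  h5:0 → peak 14
Task 5@2: h1:10  h2:12  h3:10  h4:2  h5:0 → peak 12
Task 5@3: h1:10  h2:8  h3:10  h4:6  h5:0 → peak 10
Task 5@4: h1:10  h2:8  h3:6  h4:6  h5:4 → peak 10
Best is Task 5@3, peak 10.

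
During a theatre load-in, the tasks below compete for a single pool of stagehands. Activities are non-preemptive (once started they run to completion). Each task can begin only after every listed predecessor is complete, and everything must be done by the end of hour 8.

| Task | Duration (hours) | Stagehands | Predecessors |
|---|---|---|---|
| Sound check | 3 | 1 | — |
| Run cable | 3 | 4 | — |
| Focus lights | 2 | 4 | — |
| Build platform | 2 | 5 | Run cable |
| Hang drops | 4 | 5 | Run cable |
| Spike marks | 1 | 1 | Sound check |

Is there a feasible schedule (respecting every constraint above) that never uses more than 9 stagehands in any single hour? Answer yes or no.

no

The minimum achievable peak is 10; 9 < 10, so no feasible schedule stays within the cap.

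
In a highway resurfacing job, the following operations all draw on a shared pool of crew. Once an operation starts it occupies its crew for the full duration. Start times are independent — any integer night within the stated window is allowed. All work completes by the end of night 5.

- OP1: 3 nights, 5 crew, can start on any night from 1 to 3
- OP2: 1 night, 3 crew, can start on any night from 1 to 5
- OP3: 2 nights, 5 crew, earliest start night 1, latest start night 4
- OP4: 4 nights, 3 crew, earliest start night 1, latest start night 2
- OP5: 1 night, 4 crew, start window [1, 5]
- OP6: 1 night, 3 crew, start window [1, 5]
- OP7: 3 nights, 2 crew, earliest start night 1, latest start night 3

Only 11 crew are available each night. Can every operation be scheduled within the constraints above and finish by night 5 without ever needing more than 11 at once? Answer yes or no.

yes

Schedule OP1@1, OP2@1, OP3@4, OP4@1, OP5@5, OP6@2, OP7@3: n1:11  n2:11  n3:10  n4:10  n5:11 — peak 11 ≤ 11.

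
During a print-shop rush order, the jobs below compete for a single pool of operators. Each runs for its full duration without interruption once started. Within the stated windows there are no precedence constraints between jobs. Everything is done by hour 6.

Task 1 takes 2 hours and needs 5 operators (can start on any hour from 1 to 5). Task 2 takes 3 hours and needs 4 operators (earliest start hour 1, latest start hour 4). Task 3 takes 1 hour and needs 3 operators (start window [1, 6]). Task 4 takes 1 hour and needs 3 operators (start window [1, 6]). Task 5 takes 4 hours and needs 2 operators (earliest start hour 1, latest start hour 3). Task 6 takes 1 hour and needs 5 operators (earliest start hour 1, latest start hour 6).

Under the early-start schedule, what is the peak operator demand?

Early-start schedule: Task 1@1, Task 2@1, Task 3@1, Task 4@1, Task 5@1, Task 6@1.
Load per hour: hour 1: 22, hour 2: 11, hour 3: 6, hour 4: 2, hour 5: 0, hour 6: 0.
Peak is 22.

22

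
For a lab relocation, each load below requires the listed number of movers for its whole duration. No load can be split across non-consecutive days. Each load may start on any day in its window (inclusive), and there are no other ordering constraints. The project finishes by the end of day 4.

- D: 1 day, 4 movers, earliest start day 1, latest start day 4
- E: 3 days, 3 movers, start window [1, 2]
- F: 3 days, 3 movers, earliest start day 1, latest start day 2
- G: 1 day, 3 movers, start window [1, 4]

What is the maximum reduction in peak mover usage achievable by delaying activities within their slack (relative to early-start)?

6

Early-start peak: d1:13  d2:6  d3:6  d4:0 ⇒ 13.
Leveled (D@1, E@1, F@2, G@4): d1:7  d2:6  d3:6  d4:6 ⇒ 7.
Reduction 13 − 7 = 6.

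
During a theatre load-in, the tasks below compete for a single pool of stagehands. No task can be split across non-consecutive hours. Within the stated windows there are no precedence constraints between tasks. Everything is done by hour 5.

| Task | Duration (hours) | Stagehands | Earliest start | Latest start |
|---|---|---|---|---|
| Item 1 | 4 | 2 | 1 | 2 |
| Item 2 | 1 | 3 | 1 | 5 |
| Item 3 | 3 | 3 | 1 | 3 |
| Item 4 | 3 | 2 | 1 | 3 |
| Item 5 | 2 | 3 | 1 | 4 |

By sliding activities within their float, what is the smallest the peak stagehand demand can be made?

7

Early-start (Item 1@1, Item 2@1, Item 3@1, Item 4@1, Item 5@1) gives peak 13: h1:13  h2:10  h3:7  h4:2  h5:0.
Shift Item 2→5, Item 5→4.
Schedule Item 1@1, Item 2@5, Item 3@1, Item 4@1, Item 5@4: h1:7  h2:7  h3:7  h4:5  h5:6 — peak 7.
Total stagehand-hours = 32 over 5 hours ⇒ peak ≥ ⌈32/5⌉ = 7, so 7 is optimal.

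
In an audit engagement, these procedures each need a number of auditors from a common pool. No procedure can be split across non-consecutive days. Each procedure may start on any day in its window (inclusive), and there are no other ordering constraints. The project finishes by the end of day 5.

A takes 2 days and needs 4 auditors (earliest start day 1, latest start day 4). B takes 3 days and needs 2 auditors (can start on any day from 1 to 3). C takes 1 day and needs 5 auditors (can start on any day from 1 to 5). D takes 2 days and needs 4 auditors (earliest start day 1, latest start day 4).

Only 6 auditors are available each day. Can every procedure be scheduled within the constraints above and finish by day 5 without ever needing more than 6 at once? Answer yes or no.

Schedule A@1, B@1, C@5, D@3: d1:6  d2:6  d3:6  d4:4  d5:5 — peak 6 ≤ 6.

yes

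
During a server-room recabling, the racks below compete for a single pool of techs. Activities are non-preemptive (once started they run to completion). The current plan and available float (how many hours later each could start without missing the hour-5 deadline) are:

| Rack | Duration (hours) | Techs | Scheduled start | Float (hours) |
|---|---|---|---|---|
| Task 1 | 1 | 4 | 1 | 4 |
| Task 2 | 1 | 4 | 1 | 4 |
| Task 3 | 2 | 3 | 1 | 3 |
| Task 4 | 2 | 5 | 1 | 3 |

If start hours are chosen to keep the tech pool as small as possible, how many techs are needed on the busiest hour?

Early-start (Task 1@1, Task 2@1, Task 3@1, Task 4@1) gives peak 16: h1:16  h2:8  h3:0  h4:0  h5:0.
Shift Task 2→2, Task 4→3.
Schedule Task 1@1, Task 2@2, Task 3@1, Task 4@3: h1:7  h2:7  h3:5  h4:5  h5:0 — peak 7.

7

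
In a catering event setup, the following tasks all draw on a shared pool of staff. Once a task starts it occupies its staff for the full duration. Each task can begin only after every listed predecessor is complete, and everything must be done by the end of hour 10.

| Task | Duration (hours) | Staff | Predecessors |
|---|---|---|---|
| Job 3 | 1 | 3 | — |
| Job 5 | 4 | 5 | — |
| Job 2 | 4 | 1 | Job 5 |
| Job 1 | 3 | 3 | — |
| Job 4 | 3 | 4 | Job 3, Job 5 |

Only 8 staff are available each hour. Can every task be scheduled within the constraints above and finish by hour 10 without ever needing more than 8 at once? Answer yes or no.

Schedule Job 3@5, Job 5@1, Job 2@6, Job 1@5, Job 4@8: h1:5  h2:5  h3:5  h4:5  h5:6  h6:4  h7:4  h8:5  h9:5  h10:4 — peak 6 ≤ 8.

yes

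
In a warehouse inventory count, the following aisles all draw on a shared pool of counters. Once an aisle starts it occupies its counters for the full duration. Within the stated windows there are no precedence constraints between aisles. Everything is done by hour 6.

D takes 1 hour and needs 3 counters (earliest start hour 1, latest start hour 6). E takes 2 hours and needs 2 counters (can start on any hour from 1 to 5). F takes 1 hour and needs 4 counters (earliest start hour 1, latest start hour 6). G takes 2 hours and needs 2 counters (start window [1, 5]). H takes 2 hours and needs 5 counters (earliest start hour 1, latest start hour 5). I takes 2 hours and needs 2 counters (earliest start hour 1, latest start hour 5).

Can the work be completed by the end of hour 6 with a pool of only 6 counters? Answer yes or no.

yes

Schedule D@1, E@1, F@2, G@3, H@5, I@3: h1:5  h2:6  h3:4  h4:4  h5:5  h6:5 — peak 6 ≤ 6.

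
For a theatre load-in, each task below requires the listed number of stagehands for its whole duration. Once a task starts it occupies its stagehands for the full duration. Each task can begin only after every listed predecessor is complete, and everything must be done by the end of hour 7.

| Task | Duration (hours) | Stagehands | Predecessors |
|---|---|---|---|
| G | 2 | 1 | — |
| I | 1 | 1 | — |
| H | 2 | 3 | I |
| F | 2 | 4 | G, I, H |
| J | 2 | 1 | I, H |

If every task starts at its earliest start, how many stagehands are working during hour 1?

At early start, hour 1 has: G, I.
Demand: 1 + 1 = 2.

2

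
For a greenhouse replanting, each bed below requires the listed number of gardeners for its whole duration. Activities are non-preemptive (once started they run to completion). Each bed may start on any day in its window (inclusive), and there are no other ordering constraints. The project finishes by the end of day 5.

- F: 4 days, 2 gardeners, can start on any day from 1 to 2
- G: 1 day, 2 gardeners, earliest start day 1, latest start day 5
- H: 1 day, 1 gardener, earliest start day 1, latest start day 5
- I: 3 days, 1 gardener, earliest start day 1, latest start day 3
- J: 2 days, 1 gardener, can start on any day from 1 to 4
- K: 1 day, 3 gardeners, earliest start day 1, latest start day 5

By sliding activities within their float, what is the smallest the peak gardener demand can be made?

4

Early-start (F@1, G@1, H@1, I@1, J@1, K@1) gives peak 10: d1:10  d2:4  d3:3  d4:2  d5:0.
Shift H→2, I→2, J→3, K→5.
Schedule F@1, G@1, H@2, I@2, J@3, K@5: d1:4  d2:4  d3:4  d4:4  d5:3 — peak 4.
Total gardener-days = 19 over 5 days ⇒ peak ≥ ⌈19/5⌉ = 4, so 4 is optimal.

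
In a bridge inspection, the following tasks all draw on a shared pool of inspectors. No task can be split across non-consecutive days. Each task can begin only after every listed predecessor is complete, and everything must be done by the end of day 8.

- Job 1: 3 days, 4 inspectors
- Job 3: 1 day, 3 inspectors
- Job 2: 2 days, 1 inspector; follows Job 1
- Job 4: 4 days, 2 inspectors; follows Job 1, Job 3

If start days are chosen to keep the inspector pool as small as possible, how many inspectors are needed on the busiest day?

Early-start (Job 1@1, Job 3@1, Job 2@4, Job 4@4) gives peak 7: d1:7  d2:4  d3:4  d4:3  d5:3  d6:2  d7:2  d8:0.
Shift Job 3→4, Job 4→5.
Schedule Job 1@1, Job 3@4, Job 2@4, Job 4@5: d1:4  d2:4  d3:4  d4:4  d5:3  d6:2  d7:2  d8:2 — peak 4.
Total inspector-days = 25 over 8 days ⇒ peak ≥ ⌈25/8⌉ = 4, so 4 is optimal.

4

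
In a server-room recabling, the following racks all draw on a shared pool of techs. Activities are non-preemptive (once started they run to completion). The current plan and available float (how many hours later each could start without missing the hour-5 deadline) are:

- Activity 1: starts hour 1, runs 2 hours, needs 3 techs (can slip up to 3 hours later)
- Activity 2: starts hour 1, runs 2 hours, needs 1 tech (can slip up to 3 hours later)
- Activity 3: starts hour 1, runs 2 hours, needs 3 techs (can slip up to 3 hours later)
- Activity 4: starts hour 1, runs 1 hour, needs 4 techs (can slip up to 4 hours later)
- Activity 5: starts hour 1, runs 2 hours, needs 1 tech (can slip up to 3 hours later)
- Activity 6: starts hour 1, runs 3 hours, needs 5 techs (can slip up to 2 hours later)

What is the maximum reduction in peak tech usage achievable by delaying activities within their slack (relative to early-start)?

9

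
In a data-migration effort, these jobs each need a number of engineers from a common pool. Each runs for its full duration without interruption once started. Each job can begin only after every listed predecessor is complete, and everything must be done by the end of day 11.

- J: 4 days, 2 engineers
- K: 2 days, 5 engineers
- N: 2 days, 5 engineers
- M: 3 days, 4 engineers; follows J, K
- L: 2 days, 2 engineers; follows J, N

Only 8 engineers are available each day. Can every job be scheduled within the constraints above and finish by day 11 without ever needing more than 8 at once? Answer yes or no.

yes

Schedule J@1, K@5, N@7, M@9, L@9: d1:2  d2:2  d3:2  d4:2  d5:5  d6:5  d7:5  d8:5  d9:6  d10:6  d11:4 — peak 6 ≤ 8.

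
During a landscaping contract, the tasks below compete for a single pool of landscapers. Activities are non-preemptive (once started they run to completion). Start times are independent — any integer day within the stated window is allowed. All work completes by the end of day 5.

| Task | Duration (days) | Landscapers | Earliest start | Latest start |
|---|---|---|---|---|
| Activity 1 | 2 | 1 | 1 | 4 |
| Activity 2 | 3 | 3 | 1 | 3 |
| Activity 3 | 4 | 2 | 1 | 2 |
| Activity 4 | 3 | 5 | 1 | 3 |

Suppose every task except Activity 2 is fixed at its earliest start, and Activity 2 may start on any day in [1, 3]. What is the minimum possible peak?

Activity 2@1: d1:11  d2:11  d3:10  d4:2  d5:0 → peak 11
Activity 2@2: d1:8  d2:11  d3:10  d4:5  d5:0 → peak 11
Activity 2@3: d1:8  d2:8  d3:10  d4:5  d5:3 → peak 10
Best is Activity 2@3, peak 10.

10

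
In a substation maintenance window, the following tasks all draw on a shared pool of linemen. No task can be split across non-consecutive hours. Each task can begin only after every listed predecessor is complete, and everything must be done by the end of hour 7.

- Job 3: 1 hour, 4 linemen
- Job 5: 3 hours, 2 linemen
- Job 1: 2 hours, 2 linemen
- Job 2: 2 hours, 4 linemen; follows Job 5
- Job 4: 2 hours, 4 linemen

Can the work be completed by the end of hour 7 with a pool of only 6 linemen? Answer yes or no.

yes

Schedule Job 3@1, Job 5@1, Job 1@2, Job 2@4, Job 4@6: h1:6  h2:4  h3:4  h4:4  h5:4  h6:4  h7:4 — peak 6 ≤ 6.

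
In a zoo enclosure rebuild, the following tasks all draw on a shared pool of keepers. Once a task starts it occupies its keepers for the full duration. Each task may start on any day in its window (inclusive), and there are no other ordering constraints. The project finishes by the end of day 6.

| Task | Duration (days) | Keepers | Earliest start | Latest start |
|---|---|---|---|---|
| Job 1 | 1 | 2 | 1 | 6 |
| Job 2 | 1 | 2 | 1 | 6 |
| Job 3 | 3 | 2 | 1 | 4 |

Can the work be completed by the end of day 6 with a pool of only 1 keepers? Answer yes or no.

Total keeper-days = 10; over 6 days the average is 10/6 > 1, so some day must exceed 1.

no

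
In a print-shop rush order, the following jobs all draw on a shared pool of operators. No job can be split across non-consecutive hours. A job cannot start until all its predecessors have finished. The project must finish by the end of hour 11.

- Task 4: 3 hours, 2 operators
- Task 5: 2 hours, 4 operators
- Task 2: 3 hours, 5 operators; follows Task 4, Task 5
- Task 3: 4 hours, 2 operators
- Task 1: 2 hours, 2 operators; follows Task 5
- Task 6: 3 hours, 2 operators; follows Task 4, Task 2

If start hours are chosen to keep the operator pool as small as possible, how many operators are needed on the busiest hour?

Early-start (Task 4@1, Task 5@1, Task 2@4, Task 3@1, Task 1@3, Task 6@7) gives peak 9: h1:8  h2:8  h3:6  h4:9  h5:5  h6:5  h7:2  h8:2  h9:2  h10:0  h11:0.
Shift Task 3→7, Task 1→7.
Schedule Task 4@1, Task 5@1, Task 2@4, Task 3@7, Task 1@7, Task 6@7: h1:6  h2:6  h3:2  h4:5  h5:5  h6:5  h7:6  h8:6  h9:4  h10:2  h11:0 — peak 6.

6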